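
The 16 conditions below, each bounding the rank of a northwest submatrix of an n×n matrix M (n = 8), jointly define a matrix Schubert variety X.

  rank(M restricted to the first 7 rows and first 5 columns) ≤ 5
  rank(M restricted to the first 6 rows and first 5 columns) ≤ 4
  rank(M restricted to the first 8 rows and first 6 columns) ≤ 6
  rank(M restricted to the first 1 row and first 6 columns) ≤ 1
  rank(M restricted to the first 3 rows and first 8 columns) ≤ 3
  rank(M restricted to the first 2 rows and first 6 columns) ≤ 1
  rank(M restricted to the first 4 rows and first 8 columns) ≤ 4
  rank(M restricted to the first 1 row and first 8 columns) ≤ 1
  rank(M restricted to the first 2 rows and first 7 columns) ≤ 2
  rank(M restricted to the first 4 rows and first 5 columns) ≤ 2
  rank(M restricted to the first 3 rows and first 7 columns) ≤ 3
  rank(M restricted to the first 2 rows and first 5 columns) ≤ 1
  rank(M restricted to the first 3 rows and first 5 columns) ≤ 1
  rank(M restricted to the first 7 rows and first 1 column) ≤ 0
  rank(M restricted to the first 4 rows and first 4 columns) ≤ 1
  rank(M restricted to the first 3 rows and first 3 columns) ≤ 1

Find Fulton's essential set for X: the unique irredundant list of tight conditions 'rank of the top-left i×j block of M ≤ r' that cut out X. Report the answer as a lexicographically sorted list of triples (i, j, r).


Reconstructing r_w from the 16 given conditions:

  R[1]: 0, 1, 1, 1, 1, 1, 1, 1
  R[2]: 0, 1, 1, 1, 1, 1, 2, 2
  R[3]: 0, 1, 1, 1, 1, 2, 3, 3
  R[4]: 0, 1, 1, 1, 2, 3, 4, 4
  R[5]: 0, 1, 2, 2, 3, 4, 5, 5
  R[6]: 0, 1, 2, 3, 4, 5, 6, 6
  R[7]: 0, 1, 2, 3, 4, 5, 6, 7
  R[8]: 1, 2, 3, 4, 5, 6, 7, 8

hence w(1..8) = (2, 7, 6, 5, 3, 4, 8, 1).

|D(w)|=16, |Ess(w)|=4:

[(2, 6, 1), (3, 5, 1), (4, 4, 1), (7, 1, 0)]


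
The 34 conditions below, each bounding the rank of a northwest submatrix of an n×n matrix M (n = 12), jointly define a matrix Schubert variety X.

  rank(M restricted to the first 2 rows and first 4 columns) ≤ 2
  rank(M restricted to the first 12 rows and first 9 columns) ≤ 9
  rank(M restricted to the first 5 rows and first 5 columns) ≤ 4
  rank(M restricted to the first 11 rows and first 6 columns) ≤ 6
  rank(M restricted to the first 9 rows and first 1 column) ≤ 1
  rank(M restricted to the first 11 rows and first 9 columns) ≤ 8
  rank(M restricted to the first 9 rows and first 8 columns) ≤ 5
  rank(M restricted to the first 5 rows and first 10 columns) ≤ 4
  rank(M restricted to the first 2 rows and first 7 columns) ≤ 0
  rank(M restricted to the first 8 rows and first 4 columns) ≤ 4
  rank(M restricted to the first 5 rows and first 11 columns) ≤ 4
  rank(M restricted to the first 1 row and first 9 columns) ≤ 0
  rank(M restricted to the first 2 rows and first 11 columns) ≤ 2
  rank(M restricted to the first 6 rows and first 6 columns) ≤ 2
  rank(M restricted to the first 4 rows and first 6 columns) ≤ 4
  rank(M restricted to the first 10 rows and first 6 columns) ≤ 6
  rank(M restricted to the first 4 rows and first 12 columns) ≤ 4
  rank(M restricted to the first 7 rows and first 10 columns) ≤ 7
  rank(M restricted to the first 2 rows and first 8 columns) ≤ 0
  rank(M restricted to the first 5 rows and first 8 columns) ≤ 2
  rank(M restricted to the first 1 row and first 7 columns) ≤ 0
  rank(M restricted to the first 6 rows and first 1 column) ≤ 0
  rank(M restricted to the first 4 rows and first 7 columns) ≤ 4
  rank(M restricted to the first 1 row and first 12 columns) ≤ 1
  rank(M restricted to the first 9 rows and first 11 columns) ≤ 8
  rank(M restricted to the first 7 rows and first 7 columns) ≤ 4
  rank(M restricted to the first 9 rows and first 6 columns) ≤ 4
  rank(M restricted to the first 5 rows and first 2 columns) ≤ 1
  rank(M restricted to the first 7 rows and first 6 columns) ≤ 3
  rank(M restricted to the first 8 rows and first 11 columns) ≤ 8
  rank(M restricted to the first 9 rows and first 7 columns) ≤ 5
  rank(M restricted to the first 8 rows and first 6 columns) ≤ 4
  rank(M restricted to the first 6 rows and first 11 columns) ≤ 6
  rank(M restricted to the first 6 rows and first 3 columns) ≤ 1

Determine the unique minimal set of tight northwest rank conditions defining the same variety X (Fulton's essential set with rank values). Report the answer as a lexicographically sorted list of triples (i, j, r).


Propagating the 34 rank bounds to every northwest block:

  row 1: 0, 0, 0, 0, 0, 0, 0, 0, 0, 1, 1, 1
  row 2: 0, 0, 0, 0, 0, 0, 0, 0, 1, 2, 2, 2
  row 3: 0, 1, 1, 1, 1, 1, 1, 1, 2, 3, 3, 3
  row 4: 0, 1, 1, 2, 2, 2, 2, 2, 3, 4, 4, 4
  row 5: 0, 1, 1, 2, 2, 2, 2, 2, 3, 4, 4, 5
  row 6: 0, 1, 1, 2, 2, 2, 3, 3, 4, 5, 5, 6
  row 7: 1, 2, 2, 3, 3, 3, 4, 4, 5, 6, 6, 7
  row 8: 1, 2, 3, 4, 4, 4, 5, 5, 6, 7, 7, 8
  row 9: 1, 2, 3, 4, 4, 4, 5, 5, 6, 7, 8, 9
  row 10: 1, 2, 3, 4, 5, 5, 6, 6, 7, 8, 9, 10
  row 11: 1, 2, 3, 4, 5, 6, 7, 7, 8, 9, 10, 11
  row 12: 1, 2, 3, 4, 5, 6, 7, 8, 9, 10, 11, 12

the unique w with this rank table is (10, 9, 2, 4, 12, 7, 1, 3, 11, 5, 6, 8).

|D(w)|=34, |Ess(w)|=9:

[(1, 9, 0), (2, 8, 0), (5, 8, 2), (5, 11, 4), (6, 1, 0), (6, 3, 1), (6, 6, 2), (9, 6, 4), (9, 8, 5)]


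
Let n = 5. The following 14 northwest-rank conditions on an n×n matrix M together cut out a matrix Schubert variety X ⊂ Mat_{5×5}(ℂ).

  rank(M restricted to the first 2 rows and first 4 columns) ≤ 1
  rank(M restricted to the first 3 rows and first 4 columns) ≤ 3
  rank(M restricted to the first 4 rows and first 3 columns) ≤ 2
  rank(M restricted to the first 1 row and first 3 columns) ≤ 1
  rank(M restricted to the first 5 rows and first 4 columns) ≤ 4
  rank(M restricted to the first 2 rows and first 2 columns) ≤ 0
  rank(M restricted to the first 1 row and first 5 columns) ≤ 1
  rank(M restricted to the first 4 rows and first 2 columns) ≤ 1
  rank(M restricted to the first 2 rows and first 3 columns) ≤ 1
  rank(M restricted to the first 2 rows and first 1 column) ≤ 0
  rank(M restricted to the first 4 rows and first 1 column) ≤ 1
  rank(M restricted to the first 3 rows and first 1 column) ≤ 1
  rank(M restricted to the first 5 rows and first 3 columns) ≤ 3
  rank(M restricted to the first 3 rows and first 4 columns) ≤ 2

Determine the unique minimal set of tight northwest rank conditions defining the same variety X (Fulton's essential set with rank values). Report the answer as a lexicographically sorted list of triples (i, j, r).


Recovering R(i,j) via the rank-extension bound from the 14 conditions:

  row 1: 0 | 0 | 1 | 1 | 1
  row 2: 0 | 0 | 1 | 1 | 2
  row 3: 1 | 1 | 2 | 2 | 3
  row 4: 1 | 1 | 2 | 3 | 4
  row 5: 1 | 2 | 3 | 4 | 5

so w = (3, 5, 1, 4, 2).

3 SE-corners of the 6-cell Rothe diagram give Ess(w):

[(2, 2, 0), (2, 4, 1), (4, 2, 1)]


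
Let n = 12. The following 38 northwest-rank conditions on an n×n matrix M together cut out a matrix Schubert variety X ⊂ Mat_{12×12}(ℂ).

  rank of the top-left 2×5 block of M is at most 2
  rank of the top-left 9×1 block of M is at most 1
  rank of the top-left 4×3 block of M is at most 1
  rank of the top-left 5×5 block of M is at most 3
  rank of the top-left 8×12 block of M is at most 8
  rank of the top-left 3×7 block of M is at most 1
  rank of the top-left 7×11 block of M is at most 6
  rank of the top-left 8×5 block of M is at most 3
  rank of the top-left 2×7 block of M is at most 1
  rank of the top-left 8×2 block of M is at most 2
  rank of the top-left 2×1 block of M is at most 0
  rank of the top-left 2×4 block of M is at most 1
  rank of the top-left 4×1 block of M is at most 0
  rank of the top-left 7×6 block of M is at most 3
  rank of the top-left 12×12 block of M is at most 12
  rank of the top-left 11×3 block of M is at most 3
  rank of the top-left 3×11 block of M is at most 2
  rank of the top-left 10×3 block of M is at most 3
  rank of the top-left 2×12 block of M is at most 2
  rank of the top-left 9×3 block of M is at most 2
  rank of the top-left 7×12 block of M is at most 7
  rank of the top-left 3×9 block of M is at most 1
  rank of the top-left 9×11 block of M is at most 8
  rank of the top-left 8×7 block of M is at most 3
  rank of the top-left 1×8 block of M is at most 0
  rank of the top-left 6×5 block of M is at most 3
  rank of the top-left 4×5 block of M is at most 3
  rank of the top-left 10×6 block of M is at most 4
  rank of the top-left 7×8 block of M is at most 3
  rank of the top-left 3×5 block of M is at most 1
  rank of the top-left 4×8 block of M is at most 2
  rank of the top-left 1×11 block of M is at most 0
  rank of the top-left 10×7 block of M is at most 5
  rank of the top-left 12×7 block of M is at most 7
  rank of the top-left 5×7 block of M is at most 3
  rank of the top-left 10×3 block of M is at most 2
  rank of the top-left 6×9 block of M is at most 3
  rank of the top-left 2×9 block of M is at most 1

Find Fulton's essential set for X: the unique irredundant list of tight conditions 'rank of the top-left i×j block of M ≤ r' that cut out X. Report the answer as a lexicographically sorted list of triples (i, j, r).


Rank table r_w(12×12) implied by the 38 constraints:

  i=1: 0 | 0 | 0 | 0 | 0 | 0 | 0 | 0 | 0 | 0 | 0 | 1
  i=2: 0 | 1 | 1 | 1 | 1 | 1 | 1 | 1 | 1 | 1 | 1 | 2
  i=3: 0 | 1 | 1 | 1 | 1 | 1 | 1 | 1 | 1 | 2 | 2 | 3
  i=4: 0 | 1 | 1 | 2 | 2 | 2 | 2 | 2 | 2 | 3 | 3 | 4
  i=5: 1 | 2 | 2 | 3 | 3 | 3 | 3 | 3 | 3 | 4 | 4 | 5
  i=6: 1 | 2 | 2 | 3 | 3 | 3 | 3 | 3 | 3 | 4 | 5 | 6
  i=7: 1 | 2 | 2 | 3 | 3 | 3 | 3 | 3 | 4 | 5 | 6 | 7
  i=8: 1 | 2 | 2 | 3 | 3 | 3 | 3 | 4 | 5 | 6 | 7 | 8
  i=9: 1 | 2 | 2 | 3 | 4 | 4 | 4 | 5 | 6 | 7 | 8 | 9
  i=10: 1 | 2 | 2 | 3 | 4 | 4 | 5 | 6 | 7 | 8 | 9 | 10
  i=11: 1 | 2 | 3 | 4 | 5 | 5 | 6 | 7 | 8 | 9 | 10 | 11
  i=12: 1 | 2 | 3 | 4 | 5 | 6 | 7 | 8 | 9 | 10 | 11 | 12

reading off 1-entries of Δ²R: w = (12, 2, 10, 4, 1, 11, 9, 8, 5, 7, 3, 6).

Fulton essential set (9 of the 40 Rothe cells):

[(1, 11, 0), (3, 9, 1), (4, 1, 0), (4, 3, 1), (6, 9, 3), (7, 8, 3), (8, 7, 3), (10, 3, 2), (10, 6, 4)]


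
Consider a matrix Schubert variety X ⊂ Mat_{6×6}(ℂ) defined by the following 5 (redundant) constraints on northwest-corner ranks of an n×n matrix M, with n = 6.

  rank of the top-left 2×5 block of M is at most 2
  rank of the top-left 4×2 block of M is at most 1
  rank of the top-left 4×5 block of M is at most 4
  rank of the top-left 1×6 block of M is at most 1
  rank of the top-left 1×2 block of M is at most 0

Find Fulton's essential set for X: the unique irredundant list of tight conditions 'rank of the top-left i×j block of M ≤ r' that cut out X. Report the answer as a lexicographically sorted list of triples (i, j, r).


Propagating the 5 rank bounds to every northwest block:

  0, 0, 1, 1, 1, 1
  1, 1, 2, 2, 2, 2
  1, 1, 2, 3, 3, 3
  1, 1, 2, 3, 4, 4
  1, 2, 3, 4, 5, 5
  1, 2, 3, 4, 5, 6

second differences of R give the permutation w = (3, 1, 4, 5, 2, 6).

|D(w)|=4, |Ess(w)|=2:

[(1, 2, 0), (4, 2, 1)]


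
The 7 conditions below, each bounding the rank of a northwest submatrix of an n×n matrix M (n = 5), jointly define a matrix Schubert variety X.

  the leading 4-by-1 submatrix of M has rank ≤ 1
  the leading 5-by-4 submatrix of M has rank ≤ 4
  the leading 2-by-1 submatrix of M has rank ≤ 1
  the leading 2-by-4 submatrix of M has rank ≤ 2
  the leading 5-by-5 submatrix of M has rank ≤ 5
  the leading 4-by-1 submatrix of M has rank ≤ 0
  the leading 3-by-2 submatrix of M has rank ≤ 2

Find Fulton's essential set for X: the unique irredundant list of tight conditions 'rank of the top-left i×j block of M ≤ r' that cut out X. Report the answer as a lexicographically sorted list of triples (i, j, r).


Recovering R(i,j) via the rank-extension bound from the 7 conditions:

  0, 1, 1, 1, 1
  0, 1, 2, 2, 2
  0, 1, 2, 3, 3
  0, 1, 2, 3, 4
  1, 2, 3, 4, 5

the unique w with this rank table is (2, 3, 4, 5, 1).

Fulton essential set (1 of the 4 Rothe cells):

[(4, 1, 0)]


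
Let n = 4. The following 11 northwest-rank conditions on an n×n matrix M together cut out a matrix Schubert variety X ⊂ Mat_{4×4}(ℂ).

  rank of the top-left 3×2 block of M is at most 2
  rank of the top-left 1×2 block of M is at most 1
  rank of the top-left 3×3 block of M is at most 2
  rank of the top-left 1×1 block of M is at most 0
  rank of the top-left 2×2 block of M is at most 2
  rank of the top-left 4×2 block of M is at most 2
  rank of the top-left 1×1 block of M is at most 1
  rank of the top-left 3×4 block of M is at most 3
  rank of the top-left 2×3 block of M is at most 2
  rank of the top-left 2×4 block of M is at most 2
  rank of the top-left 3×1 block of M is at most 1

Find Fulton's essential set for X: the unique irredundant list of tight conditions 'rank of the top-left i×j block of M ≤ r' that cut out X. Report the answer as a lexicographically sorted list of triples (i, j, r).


Computing R[i][j] = min implied NW-rank bound (n=4, 11 conditions):

  R[1]: 0, 1, 1, 1
  R[2]: 1, 2, 2, 2
  R[3]: 1, 2, 2, 3
  R[4]: 1, 2, 3, 4

reading off 1-entries of Δ²R: w = (2, 1, 4, 3).

D(w) has 2 cells with 2 SE-corners; essential set:

[(1, 1, 0), (3, 3, 2)]


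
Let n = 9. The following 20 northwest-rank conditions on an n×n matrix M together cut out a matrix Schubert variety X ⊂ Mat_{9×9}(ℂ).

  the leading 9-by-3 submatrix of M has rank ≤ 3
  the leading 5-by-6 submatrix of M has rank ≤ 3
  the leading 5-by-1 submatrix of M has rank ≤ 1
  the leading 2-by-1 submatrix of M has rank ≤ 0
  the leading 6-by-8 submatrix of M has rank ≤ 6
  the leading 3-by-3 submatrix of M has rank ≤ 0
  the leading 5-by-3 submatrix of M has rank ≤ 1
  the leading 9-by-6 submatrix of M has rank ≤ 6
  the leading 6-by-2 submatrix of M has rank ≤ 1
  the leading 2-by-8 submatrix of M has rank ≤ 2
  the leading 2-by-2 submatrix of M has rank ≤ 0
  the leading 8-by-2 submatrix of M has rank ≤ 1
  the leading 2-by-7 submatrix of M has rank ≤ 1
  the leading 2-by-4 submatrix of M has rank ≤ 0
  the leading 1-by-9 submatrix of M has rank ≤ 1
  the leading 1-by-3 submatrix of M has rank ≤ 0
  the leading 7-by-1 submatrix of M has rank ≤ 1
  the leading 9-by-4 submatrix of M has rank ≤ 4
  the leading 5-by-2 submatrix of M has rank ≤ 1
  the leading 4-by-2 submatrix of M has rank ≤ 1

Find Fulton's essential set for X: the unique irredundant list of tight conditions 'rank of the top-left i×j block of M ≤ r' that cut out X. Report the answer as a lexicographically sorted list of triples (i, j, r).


Recovering R(i,j) via the rank-extension bound from the 20 conditions:

  R[1]: 0 | 0 | 0 | 0 | 1 | 1 | 1 | 1 | 1
  R[2]: 0 | 0 | 0 | 0 | 1 | 1 | 1 | 2 | 2
  R[3]: 0 | 0 | 0 | 1 | 2 | 2 | 2 | 3 | 3
  R[4]: 1 | 1 | 1 | 2 | 3 | 3 | 3 | 4 | 4
  R[5]: 1 | 1 | 1 | 2 | 3 | 3 | 4 | 5 | 5
  R[6]: 1 | 1 | 2 | 3 | 4 | 4 | 5 | 6 | 6
  R[7]: 1 | 1 | 2 | 3 | 4 | 5 | 6 | 7 | 7
  R[8]: 1 | 1 | 2 | 3 | 4 | 5 | 6 | 7 | 8
  R[9]: 1 | 2 | 3 | 4 | 5 | 6 | 7 | 8 | 9

reading off 1-entries of Δ²R: w = (5, 8, 4, 1, 7, 3, 6, 9, 2).

Fulton essential set (6 of the 19 Rothe cells):

[(2, 4, 0), (2, 7, 1), (3, 3, 0), (5, 3, 1), (5, 6, 3), (8, 2, 1)]


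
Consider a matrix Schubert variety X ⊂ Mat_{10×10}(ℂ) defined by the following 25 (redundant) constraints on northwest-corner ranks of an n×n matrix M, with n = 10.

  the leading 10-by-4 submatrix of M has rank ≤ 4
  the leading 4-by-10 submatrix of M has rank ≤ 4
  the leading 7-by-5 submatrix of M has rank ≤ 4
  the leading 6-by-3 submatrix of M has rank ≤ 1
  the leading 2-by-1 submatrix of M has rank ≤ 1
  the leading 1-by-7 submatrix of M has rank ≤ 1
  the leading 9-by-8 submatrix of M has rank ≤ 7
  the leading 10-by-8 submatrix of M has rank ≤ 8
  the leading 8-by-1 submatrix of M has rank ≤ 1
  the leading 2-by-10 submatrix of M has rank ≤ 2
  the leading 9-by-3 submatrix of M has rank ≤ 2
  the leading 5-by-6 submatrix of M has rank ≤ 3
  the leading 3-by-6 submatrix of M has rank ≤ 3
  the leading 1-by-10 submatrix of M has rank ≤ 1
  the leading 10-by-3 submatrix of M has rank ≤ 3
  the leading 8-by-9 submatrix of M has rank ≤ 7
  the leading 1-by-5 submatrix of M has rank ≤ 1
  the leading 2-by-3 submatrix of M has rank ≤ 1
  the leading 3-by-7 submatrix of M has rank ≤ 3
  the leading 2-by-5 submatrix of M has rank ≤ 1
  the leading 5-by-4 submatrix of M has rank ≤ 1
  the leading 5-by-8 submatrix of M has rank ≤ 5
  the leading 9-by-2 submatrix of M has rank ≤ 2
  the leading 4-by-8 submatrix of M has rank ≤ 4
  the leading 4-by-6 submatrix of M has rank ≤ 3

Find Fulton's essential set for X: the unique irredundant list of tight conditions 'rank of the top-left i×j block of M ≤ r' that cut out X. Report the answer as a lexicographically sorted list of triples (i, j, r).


Propagating the 25 rank bounds to every northwest block:

  1  1  1  1  1  1  1  1  1  1
  1  1  1  1  1  2  2  2  2  2
  1  1  1  1  2  3  3  3  3  3
  1  1  1  1  2  3  4  4  4  4
  1  1  1  1  2  3  4  5  5  5
  1  1  1  2  3  4  5  6  6  6
  1  2  2  3  4  5  6  7  7  7
  1  2  2  3  4  5  6  7  7  8
  1  2  2  3  4  5  6  7  8  9
  1  2  3  4  5  6  7  8  9  10

hence w(1..10) = (1, 6, 5, 7, 8, 4, 2, 10, 9, 3).

ℓ(w)=18; the 5 essential cells (i,j,r):

[(2, 5, 1), (5, 4, 1), (6, 3, 1), (8, 9, 7), (9, 3, 2)]


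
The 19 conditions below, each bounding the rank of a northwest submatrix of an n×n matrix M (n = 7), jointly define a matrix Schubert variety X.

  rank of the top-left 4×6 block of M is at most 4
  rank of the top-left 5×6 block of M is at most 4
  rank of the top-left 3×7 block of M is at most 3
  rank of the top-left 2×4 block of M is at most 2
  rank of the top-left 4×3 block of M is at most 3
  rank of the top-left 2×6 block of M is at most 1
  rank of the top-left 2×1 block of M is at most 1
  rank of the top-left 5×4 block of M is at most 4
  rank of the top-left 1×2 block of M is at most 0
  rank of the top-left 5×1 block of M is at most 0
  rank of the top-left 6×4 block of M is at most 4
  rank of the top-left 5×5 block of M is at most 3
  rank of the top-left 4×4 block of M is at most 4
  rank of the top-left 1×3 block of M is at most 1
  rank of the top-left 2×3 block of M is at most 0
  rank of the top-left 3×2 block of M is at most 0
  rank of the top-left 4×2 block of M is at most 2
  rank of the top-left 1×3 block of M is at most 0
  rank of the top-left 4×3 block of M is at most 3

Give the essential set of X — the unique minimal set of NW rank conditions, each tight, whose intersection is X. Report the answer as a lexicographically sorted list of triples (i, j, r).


Rank table r_w(7×7) implied by the 19 constraints:

  i=1: 0, 0, 0, 1, 1, 1, 1
  i=2: 0, 0, 0, 1, 1, 1, 2
  i=3: 0, 0, 1, 2, 2, 2, 3
  i=4: 0, 1, 2, 3, 3, 3, 4
  i=5: 0, 1, 2, 3, 3, 4, 5
  i=6: 1, 2, 3, 4, 4, 5, 6
  i=7: 1, 2, 3, 4, 5, 6, 7

reading off 1-entries of Δ²R: w = (4, 7, 3, 2, 6, 1, 5).

ℓ(w)=13; the 5 essential cells (i,j,r):

[(2, 3, 0), (2, 6, 1), (3, 2, 0), (5, 1, 0), (5, 5, 3)]


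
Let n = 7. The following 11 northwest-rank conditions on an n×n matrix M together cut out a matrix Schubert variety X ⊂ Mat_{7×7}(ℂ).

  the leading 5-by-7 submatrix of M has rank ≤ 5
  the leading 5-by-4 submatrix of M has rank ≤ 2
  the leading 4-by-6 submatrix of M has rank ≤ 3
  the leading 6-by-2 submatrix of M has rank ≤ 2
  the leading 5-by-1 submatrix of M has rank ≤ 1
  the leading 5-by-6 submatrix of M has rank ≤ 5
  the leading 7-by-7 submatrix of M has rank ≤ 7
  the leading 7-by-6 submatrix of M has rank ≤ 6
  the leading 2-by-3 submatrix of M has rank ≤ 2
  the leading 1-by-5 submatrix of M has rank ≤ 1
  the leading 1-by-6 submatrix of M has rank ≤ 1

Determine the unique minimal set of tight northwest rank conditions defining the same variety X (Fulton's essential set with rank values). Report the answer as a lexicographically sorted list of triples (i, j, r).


Reconstructing r_w from the 11 given conditions:

  R[1]: 1 | 1 | 1 | 1 | 1 | 1 | 1
  R[2]: 1 | 2 | 2 | 2 | 2 | 2 | 2
  R[3]: 1 | 2 | 2 | 2 | 3 | 3 | 3
  R[4]: 1 | 2 | 2 | 2 | 3 | 3 | 4
  R[5]: 1 | 2 | 2 | 2 | 3 | 4 | 5
  R[6]: 1 | 2 | 3 | 3 | 4 | 5 | 6
  R[7]: 1 | 2 | 3 | 4 | 5 | 6 | 7

so w = (1, 2, 5, 7, 6, 3, 4).

Fulton essential set (2 of the 7 Rothe cells):

[(4, 6, 3), (5, 4, 2)]


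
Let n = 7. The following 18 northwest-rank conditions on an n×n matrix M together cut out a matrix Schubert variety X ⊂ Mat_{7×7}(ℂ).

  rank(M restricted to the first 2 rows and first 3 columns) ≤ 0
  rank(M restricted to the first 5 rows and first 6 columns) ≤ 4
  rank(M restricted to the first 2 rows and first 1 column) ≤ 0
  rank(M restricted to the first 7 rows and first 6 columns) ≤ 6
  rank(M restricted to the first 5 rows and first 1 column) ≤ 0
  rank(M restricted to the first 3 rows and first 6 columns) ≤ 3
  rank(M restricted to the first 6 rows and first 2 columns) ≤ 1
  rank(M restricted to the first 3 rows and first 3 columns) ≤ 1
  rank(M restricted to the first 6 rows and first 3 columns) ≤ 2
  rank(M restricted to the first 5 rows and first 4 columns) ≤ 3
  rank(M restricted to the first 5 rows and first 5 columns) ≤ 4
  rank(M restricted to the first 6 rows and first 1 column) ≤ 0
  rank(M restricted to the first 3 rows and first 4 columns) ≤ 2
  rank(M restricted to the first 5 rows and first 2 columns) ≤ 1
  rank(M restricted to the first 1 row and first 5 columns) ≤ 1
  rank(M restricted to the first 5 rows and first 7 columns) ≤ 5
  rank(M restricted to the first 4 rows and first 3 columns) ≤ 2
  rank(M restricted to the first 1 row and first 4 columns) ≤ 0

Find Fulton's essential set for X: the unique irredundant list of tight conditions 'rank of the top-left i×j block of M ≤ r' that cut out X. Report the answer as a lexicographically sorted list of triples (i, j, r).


Propagating the 18 rank bounds to every northwest block:

  R[1]: 0 | 0 | 0 | 0 | 1 | 1 | 1
  R[2]: 0 | 0 | 0 | 1 | 2 | 2 | 2
  R[3]: 0 | 1 | 1 | 2 | 3 | 3 | 3
  R[4]: 0 | 1 | 2 | 3 | 4 | 4 | 4
  R[5]: 0 | 1 | 2 | 3 | 4 | 4 | 5
  R[6]: 0 | 1 | 2 | 3 | 4 | 5 | 6
  R[7]: 1 | 2 | 3 | 4 | 5 | 6 | 7

hence w(1..7) = (5, 4, 2, 3, 7, 6, 1).

|D(w)|=12, |Ess(w)|=4:

[(1, 4, 0), (2, 3, 0), (5, 6, 4), (6, 1, 0)]


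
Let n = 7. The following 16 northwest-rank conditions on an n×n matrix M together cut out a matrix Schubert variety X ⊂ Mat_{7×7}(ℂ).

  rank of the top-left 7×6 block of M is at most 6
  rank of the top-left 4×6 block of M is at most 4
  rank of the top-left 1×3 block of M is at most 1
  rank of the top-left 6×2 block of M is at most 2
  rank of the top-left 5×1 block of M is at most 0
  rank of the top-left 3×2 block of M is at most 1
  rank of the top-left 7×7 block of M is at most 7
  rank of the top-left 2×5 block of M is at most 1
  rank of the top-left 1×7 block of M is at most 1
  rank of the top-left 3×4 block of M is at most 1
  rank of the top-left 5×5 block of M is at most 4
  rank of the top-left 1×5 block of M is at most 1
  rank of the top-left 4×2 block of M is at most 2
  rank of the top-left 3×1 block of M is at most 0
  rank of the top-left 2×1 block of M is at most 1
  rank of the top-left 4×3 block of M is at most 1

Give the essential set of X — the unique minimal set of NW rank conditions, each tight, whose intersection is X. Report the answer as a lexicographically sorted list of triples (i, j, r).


Propagating the 16 rank bounds to every northwest block:

  0 | 1 | 1 | 1 | 1 | 1 | 1
  0 | 1 | 1 | 1 | 1 | 2 | 2
  0 | 1 | 1 | 1 | 2 | 3 | 3
  0 | 1 | 1 | 2 | 3 | 4 | 4
  0 | 1 | 2 | 3 | 4 | 5 | 5
  1 | 2 | 3 | 4 | 5 | 6 | 6
  1 | 2 | 3 | 4 | 5 | 6 | 7

second differences of R give the permutation w = (2, 6, 5, 4, 3, 1, 7).

Rothe diagram D(w) (11 cells), 4 SE-corners (essential conditions):

[(2, 5, 1), (3, 4, 1), (4, 3, 1), (5, 1, 0)]


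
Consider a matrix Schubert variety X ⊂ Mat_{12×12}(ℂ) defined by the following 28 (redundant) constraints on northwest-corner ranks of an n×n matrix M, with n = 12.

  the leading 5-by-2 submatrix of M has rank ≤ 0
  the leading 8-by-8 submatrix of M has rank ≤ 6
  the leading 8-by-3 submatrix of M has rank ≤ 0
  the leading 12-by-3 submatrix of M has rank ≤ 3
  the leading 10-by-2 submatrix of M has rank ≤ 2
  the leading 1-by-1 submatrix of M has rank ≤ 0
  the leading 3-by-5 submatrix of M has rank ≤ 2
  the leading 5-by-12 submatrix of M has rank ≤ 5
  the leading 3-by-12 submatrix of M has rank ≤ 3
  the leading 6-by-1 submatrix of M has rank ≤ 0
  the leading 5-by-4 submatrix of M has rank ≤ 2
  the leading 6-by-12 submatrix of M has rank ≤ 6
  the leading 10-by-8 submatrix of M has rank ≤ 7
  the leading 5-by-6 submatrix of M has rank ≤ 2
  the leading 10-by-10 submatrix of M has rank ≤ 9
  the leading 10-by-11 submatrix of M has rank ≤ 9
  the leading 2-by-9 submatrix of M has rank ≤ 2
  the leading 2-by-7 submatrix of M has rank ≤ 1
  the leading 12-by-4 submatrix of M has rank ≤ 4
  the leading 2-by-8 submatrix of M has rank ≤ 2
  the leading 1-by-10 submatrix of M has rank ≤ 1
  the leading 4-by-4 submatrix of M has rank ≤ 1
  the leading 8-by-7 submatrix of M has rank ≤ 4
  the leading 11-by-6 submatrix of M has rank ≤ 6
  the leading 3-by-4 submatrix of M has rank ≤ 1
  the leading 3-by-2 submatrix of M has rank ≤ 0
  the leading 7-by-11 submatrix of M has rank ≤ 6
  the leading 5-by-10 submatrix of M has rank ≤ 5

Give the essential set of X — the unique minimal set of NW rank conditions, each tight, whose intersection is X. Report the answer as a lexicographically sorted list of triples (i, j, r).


Rank table r_w(12×12) implied by the 28 constraints:

  i=1: 0 | 0 | 0 | 1 | 1 | 1 | 1 | 1 | 1 | 1 | 1 | 1
  i=2: 0 | 0 | 0 | 1 | 1 | 1 | 1 | 2 | 2 | 2 | 2 | 2
  i=3: 0 | 0 | 0 | 1 | 2 | 2 | 2 | 3 | 3 | 3 | 3 | 3
  i=4: 0 | 0 | 0 | 1 | 2 | 2 | 3 | 4 | 4 | 4 | 4 | 4
  i=5: 0 | 0 | 0 | 1 | 2 | 2 | 3 | 4 | 5 | 5 | 5 | 5
  i=6: 0 | 0 | 0 | 1 | 2 | 3 | 4 | 5 | 6 | 6 | 6 | 6
  i=7: 0 | 0 | 0 | 1 | 2 | 3 | 4 | 5 | 6 | 6 | 6 | 7
  i=8: 0 | 0 | 0 | 1 | 2 | 3 | 4 | 5 | 6 | 7 | 7 | 8
  i=9: 1 | 1 | 1 | 2 | 3 | 4 | 5 | 6 | 7 | 8 | 8 | 9
  i=10: 1 | 2 | 2 | 3 | 4 | 5 | 6 | 7 | 8 | 9 | 9 | 10
  i=11: 1 | 2 | 3 | 4 | 5 | 6 | 7 | 8 | 9 | 10 | 10 | 11
  i=12: 1 | 2 | 3 | 4 | 5 | 6 | 7 | 8 | 9 | 10 | 11 | 12

hence w(1..12) = (4, 8, 5, 7, 9, 6, 12, 10, 1, 2, 3, 11).

Fulton essential set (4 of the 31 Rothe cells):

[(2, 7, 1), (5, 6, 2), (7, 11, 6), (8, 3, 0)]


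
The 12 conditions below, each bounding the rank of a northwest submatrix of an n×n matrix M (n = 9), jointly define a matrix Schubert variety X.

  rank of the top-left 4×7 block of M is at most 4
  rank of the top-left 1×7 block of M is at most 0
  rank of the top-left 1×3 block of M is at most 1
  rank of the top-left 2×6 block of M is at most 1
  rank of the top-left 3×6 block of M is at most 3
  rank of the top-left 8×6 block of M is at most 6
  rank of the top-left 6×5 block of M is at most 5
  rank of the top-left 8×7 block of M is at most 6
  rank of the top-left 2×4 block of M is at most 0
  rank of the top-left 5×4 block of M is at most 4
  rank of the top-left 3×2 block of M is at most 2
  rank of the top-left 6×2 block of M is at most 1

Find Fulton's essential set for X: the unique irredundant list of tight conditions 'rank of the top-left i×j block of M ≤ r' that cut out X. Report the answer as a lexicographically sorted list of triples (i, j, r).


Rank table r_w(9×9) implied by the 12 constraints:

  0  0  0  0  0  0  0  1  1
  0  0  0  0  1  1  1  2  2
  1  1  1  1  2  2  2  3  3
  1  1  2  2  3  3  3  4  4
  1  1  2  3  4  4  4  5  5
  1  1  2  3  4  5  5  6  6
  1  2  3  4  5  6  6  7  7
  1  2  3  4  5  6  6  7  8
  1  2  3  4  5  6  7  8  9

the unique w with this rank table is (8, 5, 1, 3, 4, 6, 2, 9, 7).

Rothe diagram D(w) (15 cells), 4 SE-corners (essential conditions):

[(1, 7, 0), (2, 4, 0), (6, 2, 1), (8, 7, 6)]


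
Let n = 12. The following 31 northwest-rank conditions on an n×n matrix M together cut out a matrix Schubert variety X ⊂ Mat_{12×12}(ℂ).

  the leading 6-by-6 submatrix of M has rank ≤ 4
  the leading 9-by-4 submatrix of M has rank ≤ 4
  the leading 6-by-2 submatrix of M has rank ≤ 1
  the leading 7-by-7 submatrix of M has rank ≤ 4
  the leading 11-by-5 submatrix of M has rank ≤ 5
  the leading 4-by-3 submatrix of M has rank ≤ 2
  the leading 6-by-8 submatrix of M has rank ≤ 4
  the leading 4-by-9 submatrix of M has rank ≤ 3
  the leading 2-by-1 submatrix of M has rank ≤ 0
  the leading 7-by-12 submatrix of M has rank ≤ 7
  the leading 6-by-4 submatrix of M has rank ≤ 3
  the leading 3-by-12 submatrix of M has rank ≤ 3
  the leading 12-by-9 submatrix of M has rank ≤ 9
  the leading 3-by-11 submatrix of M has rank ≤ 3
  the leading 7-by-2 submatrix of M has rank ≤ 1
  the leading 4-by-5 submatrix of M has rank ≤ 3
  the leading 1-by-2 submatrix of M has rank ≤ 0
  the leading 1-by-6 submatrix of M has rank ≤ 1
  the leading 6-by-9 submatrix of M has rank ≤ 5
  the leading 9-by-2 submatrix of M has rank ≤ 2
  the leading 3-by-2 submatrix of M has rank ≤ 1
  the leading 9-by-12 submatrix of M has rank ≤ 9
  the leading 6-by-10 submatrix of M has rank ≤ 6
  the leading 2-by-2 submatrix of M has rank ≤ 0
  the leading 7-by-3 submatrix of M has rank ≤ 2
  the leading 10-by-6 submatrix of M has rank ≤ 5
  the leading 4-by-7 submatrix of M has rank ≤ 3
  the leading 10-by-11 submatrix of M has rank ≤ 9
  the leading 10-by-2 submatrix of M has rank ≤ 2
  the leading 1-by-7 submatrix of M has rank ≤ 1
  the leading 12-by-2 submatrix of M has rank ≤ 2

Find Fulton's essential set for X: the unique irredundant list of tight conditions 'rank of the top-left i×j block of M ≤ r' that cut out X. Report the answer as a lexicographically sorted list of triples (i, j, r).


Propagating the 31 rank bounds to every northwest block:

  R[1]: 0, 0, 1, 1, 1, 1, 1, 1, 1, 1, 1, 1
  R[2]: 0, 0, 1, 2, 2, 2, 2, 2, 2, 2, 2, 2
  R[3]: 1, 1, 2, 3, 3, 3, 3, 3, 3, 3, 3, 3
  R[4]: 1, 1, 2, 3, 3, 3, 3, 3, 3, 4, 4, 4
  R[5]: 1, 1, 2, 3, 4, 4, 4, 4, 4, 5, 5, 5
  R[6]: 1, 1, 2, 3, 4, 4, 4, 4, 5, 6, 6, 6
  R[7]: 1, 1, 2, 3, 4, 4, 4, 5, 6, 7, 7, 7
  R[8]: 1, 2, 3, 4, 5, 5, 5, 6, 7, 8, 8, 8
  R[9]: 1, 2, 3, 4, 5, 5, 6, 7, 8, 9, 9, 9
  R[10]: 1, 2, 3, 4, 5, 5, 6, 7, 8, 9, 9, 10
  R[11]: 1, 2, 3, 4, 5, 6, 7, 8, 9, 10, 10, 11
  R[12]: 1, 2, 3, 4, 5, 6, 7, 8, 9, 10, 11, 12

so w = (3, 4, 1, 10, 5, 9, 8, 2, 7, 12, 6, 11).

7 SE-corners of the 21-cell Rothe diagram give Ess(w):

[(2, 2, 0), (4, 9, 3), (6, 8, 4), (7, 2, 1), (7, 7, 4), (10, 6, 5), (10, 11, 9)]


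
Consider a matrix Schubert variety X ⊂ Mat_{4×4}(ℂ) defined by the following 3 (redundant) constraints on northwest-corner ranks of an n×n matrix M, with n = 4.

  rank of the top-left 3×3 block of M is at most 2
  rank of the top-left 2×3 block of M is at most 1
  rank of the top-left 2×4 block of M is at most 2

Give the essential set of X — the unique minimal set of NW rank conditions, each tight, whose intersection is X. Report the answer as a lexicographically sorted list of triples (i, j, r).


Computing R[i][j] = min implied NW-rank bound (n=4, 3 conditions):

  1  1  1  1
  1  1  1  2
  1  2  2  3
  1  2  3  4

the unique w with this rank table is (1, 4, 2, 3).

1 SE-corner of the 2-cell Rothe diagram gives Ess(w):

[(2, 3, 1)]


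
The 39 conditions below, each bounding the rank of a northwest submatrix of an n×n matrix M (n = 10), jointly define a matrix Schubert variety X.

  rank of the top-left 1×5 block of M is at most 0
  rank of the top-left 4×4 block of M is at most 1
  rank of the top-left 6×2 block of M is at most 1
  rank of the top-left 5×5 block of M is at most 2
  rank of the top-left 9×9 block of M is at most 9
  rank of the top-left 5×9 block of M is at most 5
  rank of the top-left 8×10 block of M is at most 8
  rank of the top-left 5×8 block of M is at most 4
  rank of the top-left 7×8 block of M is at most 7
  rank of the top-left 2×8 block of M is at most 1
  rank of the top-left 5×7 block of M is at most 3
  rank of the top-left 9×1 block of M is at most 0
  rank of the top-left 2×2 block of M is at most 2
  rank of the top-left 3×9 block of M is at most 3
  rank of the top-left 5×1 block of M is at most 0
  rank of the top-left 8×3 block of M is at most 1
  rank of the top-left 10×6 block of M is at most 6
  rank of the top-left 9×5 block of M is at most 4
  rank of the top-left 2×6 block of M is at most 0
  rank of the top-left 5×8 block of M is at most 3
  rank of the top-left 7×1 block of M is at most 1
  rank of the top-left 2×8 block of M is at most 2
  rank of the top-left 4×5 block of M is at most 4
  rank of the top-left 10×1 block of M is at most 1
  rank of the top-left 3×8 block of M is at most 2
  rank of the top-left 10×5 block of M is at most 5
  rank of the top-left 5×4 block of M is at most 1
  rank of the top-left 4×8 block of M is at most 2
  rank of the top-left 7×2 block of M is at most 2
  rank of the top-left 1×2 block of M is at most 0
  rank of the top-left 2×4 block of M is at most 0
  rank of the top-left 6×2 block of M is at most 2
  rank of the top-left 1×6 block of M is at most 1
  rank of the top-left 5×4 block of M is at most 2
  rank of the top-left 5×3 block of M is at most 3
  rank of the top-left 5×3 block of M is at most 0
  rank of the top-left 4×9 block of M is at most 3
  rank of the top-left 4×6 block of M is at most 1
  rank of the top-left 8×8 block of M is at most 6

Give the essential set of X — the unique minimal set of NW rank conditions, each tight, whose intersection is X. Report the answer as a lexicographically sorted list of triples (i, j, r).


The tightest implied rank at each (i,j), from the 39 conditions:

  R[1]: 0, 0, 0, 0, 0, 0, 1, 1, 1, 1
  R[2]: 0, 0, 0, 0, 0, 0, 1, 1, 2, 2
  R[3]: 0, 0, 0, 1, 1, 1, 2, 2, 3, 3
  R[4]: 0, 0, 0, 1, 1, 1, 2, 2, 3, 4
  R[5]: 0, 0, 0, 1, 2, 2, 3, 3, 4, 5
  R[6]: 0, 1, 1, 2, 3, 3, 4, 4, 5, 6
  R[7]: 0, 1, 1, 2, 3, 4, 5, 5, 6, 7
  R[8]: 0, 1, 1, 2, 3, 4, 5, 6, 7, 8
  R[9]: 0, 1, 2, 3, 4, 5, 6, 7, 8, 9
  R[10]: 1, 2, 3, 4, 5, 6, 7, 8, 9, 10

reading off 1-entries of Δ²R: w = (7, 9, 4, 10, 5, 2, 6, 8, 3, 1).

Rothe diagram D(w) (31 cells), 7 SE-corners (essential conditions):

[(2, 6, 0), (2, 8, 1), (4, 6, 1), (4, 8, 2), (5, 3, 0), (8, 3, 1), (9, 1, 0)]


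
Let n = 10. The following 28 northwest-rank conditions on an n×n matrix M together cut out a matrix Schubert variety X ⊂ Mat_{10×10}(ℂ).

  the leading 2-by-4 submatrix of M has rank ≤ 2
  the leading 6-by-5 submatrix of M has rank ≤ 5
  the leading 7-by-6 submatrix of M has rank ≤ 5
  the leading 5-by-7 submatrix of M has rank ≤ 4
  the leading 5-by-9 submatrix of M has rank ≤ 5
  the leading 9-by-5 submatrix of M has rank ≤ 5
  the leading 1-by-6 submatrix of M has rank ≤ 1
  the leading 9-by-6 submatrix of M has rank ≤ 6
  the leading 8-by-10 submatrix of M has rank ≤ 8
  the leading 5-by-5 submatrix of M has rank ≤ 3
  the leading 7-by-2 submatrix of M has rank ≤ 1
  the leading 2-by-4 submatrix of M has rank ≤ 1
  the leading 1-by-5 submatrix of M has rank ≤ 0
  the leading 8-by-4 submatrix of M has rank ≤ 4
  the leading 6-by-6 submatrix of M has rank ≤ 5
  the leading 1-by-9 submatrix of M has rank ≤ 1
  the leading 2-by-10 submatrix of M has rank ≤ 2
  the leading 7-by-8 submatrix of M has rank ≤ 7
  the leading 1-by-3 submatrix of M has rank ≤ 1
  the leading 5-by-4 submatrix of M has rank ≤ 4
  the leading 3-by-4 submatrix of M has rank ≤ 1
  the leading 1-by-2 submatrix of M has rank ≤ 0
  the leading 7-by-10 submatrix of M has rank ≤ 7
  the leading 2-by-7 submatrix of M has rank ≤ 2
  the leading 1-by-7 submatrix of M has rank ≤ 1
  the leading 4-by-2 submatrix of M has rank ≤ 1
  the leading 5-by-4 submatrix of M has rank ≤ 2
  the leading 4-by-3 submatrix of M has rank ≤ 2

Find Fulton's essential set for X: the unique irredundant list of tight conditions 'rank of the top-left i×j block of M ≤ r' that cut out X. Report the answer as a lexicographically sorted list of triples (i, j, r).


Recovering R(i,j) via the rank-extension bound from the 28 conditions:

  row 1: 0, 0, 0, 0, 0, 1, 1, 1, 1, 1
  row 2: 1, 1, 1, 1, 1, 2, 2, 2, 2, 2
  row 3: 1, 1, 1, 1, 2, 3, 3, 3, 3, 3
  row 4: 1, 1, 2, 2, 3, 4, 4, 4, 4, 4
  row 5: 1, 1, 2, 2, 3, 4, 4, 5, 5, 5
  row 6: 1, 1, 2, 3, 4, 5, 5, 6, 6, 6
  row 7: 1, 1, 2, 3, 4, 5, 6, 7, 7, 7
  row 8: 1, 2, 3, 4, 5, 6, 7, 8, 8, 8
  row 9: 1, 2, 3, 4, 5, 6, 7, 8, 9, 9
  row 10: 1, 2, 3, 4, 5, 6, 7, 8, 9, 10

so w = (6, 1, 5, 3, 8, 4, 7, 2, 9, 10).

D(w) has 14 cells with 5 SE-corners; essential set:

[(1, 5, 0), (3, 4, 1), (5, 4, 2), (5, 7, 4), (7, 2, 1)]


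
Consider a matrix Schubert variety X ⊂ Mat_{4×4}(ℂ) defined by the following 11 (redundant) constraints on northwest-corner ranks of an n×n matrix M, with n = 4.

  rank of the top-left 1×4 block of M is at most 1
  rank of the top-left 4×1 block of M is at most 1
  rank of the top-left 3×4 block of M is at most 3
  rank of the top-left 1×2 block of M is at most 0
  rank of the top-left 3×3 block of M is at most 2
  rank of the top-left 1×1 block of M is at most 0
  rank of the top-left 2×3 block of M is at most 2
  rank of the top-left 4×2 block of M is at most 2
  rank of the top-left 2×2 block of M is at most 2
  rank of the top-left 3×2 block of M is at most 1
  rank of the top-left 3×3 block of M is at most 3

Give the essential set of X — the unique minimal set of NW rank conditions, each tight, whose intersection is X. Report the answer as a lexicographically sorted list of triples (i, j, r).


Rank table r_w(4×4) implied by the 11 constraints:

  0 | 0 | 1 | 1
  1 | 1 | 2 | 2
  1 | 1 | 2 | 3
  1 | 2 | 3 | 4

second differences of R give the permutation w = (3, 1, 4, 2).

ℓ(w)=3; the 2 essential cells (i,j,r):

[(1, 2, 0), (3, 2, 1)]


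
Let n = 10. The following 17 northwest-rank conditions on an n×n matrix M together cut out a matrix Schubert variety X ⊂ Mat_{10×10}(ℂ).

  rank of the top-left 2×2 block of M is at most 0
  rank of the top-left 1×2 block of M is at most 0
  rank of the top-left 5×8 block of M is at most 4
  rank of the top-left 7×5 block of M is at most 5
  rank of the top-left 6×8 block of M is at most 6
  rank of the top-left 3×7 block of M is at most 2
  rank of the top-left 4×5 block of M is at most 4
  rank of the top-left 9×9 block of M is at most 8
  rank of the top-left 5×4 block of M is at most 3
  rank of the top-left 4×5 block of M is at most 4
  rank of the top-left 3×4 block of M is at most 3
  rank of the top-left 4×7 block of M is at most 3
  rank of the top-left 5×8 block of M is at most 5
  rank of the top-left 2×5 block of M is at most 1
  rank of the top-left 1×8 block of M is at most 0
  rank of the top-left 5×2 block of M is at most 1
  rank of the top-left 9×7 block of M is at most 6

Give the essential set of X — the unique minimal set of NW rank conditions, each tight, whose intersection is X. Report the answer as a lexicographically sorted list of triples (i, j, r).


Rank table r_w(10×10) implied by the 17 constraints:

  0, 0, 0, 0, 0, 0, 0, 0, 1, 1
  0, 0, 1, 1, 1, 1, 1, 1, 2, 2
  1, 1, 2, 2, 2, 2, 2, 2, 3, 3
  1, 1, 2, 3, 3, 3, 3, 3, 4, 4
  1, 1, 2, 3, 4, 4, 4, 4, 5, 5
  1, 2, 3, 4, 5, 5, 5, 5, 6, 6
  1, 2, 3, 4, 5, 6, 6, 6, 7, 7
  1, 2, 3, 4, 5, 6, 6, 7, 8, 8
  1, 2, 3, 4, 5, 6, 6, 7, 8, 9
  1, 2, 3, 4, 5, 6, 7, 8, 9, 10

second differences of R give the permutation w = (9, 3, 1, 4, 5, 2, 6, 8, 10, 7).

|D(w)|=14, |Ess(w)|=4:

[(1, 8, 0), (2, 2, 0), (5, 2, 1), (9, 7, 6)]


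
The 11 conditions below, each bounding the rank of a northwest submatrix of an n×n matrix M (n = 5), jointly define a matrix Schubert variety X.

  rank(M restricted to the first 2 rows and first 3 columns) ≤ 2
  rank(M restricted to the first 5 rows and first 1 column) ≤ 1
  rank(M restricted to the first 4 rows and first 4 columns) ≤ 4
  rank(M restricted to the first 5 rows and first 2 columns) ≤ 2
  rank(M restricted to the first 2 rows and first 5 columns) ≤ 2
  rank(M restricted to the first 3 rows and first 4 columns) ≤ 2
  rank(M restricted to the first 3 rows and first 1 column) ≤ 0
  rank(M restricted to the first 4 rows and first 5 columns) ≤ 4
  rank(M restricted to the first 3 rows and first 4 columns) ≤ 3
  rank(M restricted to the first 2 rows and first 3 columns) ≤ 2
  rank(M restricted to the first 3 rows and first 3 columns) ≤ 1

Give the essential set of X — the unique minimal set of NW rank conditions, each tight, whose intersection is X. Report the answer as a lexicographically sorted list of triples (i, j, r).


Recovering R(i,j) via the rank-extension bound from the 11 conditions:

  R[1]: 0 1 1 1 1
  R[2]: 0 1 1 2 2
  R[3]: 0 1 1 2 3
  R[4]: 1 2 2 3 4
  R[5]: 1 2 3 4 5

so w = (2, 4, 5, 1, 3).

Rothe diagram D(w) (5 cells), 2 SE-corners (essential conditions):

[(3, 1, 0), (3, 3, 1)]
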